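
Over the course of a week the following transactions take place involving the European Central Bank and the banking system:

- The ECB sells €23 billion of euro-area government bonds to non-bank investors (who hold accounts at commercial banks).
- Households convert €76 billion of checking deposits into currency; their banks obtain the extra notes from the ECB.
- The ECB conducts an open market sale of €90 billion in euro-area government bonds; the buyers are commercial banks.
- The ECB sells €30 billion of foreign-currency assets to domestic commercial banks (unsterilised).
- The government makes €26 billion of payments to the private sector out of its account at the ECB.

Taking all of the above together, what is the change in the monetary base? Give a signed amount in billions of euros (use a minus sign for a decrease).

ECB balance sheet:
  Assets:      Securities −€113B, Foreign assets −€30B
  Liabilities: Bank reserves −€193B, Currency in circulation +€76B, Government deposits −€26B
Commercial banking system:
  Assets:      Reserves at CB −€193B, Securities +€90B, Foreign assets +€30B
  Liabilities: Checkable deposits −€73B
Monetary base = currency + reserves: +€76B + (−€193B) = -€117 billion.

-€117 billion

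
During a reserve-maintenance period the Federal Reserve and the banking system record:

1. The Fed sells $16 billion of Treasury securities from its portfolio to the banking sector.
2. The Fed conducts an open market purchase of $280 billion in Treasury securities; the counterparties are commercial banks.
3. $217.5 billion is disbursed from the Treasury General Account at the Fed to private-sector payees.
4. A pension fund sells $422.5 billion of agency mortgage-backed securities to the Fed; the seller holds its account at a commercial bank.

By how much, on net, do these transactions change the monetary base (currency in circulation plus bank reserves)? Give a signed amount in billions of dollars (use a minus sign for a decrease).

OMO sale (to banks) $16 billion: Fed balance sheet contracts → −$16B.
OMO purchase (from banks) $280 billion: Fed balance sheet expands → +$280B.
Government spending $217.5 billion: a non-base liability converts back to reserves → +$217.5B.
Asset purchase (from non-banks) $422.5 billion: Fed balance sheet expands → +$422.5B.
Net: −16 + 280 + 217.5 + 422.5 = +$904 billion.

+$904 billion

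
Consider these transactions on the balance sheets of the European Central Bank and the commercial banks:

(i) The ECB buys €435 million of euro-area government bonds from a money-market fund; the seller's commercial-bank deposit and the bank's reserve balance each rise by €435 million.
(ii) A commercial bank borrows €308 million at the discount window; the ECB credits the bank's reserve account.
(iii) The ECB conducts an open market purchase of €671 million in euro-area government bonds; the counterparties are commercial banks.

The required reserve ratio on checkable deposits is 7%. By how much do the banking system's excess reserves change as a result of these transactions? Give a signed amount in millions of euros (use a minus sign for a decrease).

+€1383.55 million

Asset purchase (from non-banks) €435 million: reserves +€435M, deposits +€435M.
Discount-window loan €308 million: reserves +€308M, deposits 0.
OMO purchase (from banks) €671 million: reserves +€671M, deposits 0.
Totals: Δreserves = +€1414M, Δdeposits = +€435M.
Δrequired reserves = 7% × +€435M = +€30.45M.
Δexcess reserves = Δreserves − Δrequired = +€1414M − (+€30.45M) = +€1383.55 million.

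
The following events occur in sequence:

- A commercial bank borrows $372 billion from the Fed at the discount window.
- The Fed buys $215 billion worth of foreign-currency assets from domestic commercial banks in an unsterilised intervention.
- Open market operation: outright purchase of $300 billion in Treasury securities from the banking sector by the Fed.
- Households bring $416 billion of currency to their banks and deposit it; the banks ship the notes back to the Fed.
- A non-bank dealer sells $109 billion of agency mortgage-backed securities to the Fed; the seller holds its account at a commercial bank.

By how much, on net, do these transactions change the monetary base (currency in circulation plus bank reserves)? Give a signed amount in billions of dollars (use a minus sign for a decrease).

Discount-window loan $372 billion: Fed balance sheet expands → +$372B.
FX purchase $215 billion: Fed balance sheet expands → +$215B.
OMO purchase (from banks) $300 billion: Fed balance sheet expands → +$300B.
Currency deposit $416 billion: just a shift between currency and reserves — both are base money → 0.
Asset purchase (from non-banks) $109 billion: Fed balance sheet expands → +$109B.
Net: 372 + 215 + 300 + 0 + 109 = +$996 billion.

+$996 billion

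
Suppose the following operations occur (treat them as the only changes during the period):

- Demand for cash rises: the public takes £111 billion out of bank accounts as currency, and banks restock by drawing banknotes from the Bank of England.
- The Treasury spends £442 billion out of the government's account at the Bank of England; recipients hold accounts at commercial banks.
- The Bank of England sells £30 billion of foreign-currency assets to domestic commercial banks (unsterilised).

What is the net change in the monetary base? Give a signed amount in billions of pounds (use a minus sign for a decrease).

Bank of England balance sheet:
  Assets:      Foreign assets −£30B
  Liabilities: Bank reserves +£301B, Currency in circulation +£111B, Government deposits −£442B
Monetary base = currency + reserves: +£111B + (+£301B) = +£412 billion.

+£412 billion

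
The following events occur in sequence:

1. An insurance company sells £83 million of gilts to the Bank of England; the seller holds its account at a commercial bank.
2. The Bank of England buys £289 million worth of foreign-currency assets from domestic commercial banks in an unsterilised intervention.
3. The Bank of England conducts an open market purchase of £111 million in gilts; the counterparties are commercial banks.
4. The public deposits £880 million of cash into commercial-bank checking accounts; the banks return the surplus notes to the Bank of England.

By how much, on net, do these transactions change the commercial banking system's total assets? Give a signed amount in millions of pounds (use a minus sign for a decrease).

+£963 million

Bank of England balance sheet:
  Assets:      Securities +£194M, Foreign assets +£289M
  Liabilities: Bank reserves +£1363M, Currency in circulation −£880M
Commercial banking system:
  Assets:      Reserves at CB +£1363M, Securities −£111M, Foreign assets −£289M
  Liabilities: Checkable deposits +£963M
Change in total bank assets = +£963 million.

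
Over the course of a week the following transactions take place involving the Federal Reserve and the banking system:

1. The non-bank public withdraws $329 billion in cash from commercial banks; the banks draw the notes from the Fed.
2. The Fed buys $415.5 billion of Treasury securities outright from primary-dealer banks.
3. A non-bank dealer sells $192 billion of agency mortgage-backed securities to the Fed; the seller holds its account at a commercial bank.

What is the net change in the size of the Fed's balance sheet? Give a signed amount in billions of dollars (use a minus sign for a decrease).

Fed balance sheet:
  Assets:      Securities +$607.5B
  Liabilities: Bank reserves +$278.5B, Currency in circulation +$329B
Commercial banking system:
  Assets:      Reserves at CB +$278.5B, Securities −$415.5B
  Liabilities: Checkable deposits −$137B
Change in total Fed assets = +$607.5 billion.

+$607.5 billion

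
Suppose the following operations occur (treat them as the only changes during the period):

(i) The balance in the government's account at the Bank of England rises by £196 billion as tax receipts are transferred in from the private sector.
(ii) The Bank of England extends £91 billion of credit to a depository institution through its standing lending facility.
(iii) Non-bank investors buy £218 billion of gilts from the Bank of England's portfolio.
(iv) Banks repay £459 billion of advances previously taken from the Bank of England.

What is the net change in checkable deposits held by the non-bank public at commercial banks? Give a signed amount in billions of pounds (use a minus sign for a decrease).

Bank of England balance sheet:
  Assets:      Securities −£218B, Loans to banks −£368B
  Liabilities: Bank reserves −£782B, Government deposits +£196B
Commercial banking system:
  Assets:      Reserves at CB −£782B
  Liabilities: Checkable deposits −£414B, Borrowings from CB −£368B
So the change in checkable deposits held by the non-bank public at commercial banks is -£414 billion.

-£414 billion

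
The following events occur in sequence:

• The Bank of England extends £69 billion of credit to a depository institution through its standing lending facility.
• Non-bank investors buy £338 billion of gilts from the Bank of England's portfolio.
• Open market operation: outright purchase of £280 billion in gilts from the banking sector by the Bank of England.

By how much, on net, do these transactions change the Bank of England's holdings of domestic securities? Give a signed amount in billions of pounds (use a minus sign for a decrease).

Discount-window loan £69 billion: the Bank of England's securities portfolio is untouched → 0.
Asset sale (to non-banks) £338 billion: securities removed from the Bank of England's portfolio → −£338B.
OMO purchase (from banks) £280 billion: securities added to the Bank of England's portfolio → +£280B.
Net: 0 − 338 + 280 = -£58 billion.

-£58 billion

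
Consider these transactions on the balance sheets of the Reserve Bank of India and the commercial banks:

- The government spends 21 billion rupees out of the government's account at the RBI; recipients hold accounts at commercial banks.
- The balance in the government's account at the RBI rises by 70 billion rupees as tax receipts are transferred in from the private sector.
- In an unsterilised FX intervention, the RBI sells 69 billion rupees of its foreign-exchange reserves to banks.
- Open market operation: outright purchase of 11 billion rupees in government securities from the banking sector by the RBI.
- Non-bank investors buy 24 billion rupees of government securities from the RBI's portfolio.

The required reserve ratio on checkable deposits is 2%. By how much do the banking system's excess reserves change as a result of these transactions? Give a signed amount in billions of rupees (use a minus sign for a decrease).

-129.54 billion

Government spending 21 billion rupees: reserves +21B, deposits +21B.
Government account inflow 70 billion rupees: reserves −70B, deposits −70B.
FX sale 69 billion rupees: reserves −69B, deposits 0.
OMO purchase (from banks) 11 billion rupees: reserves +11B, deposits 0.
Asset sale (to non-banks) 24 billion rupees: reserves −24B, deposits −24B.
Totals: Δreserves = −131B, Δdeposits = −73B.
Δrequired reserves = 2% × −73B = −1.46B.
Δexcess reserves = Δreserves − Δrequired = −131B − (−1.46B) = -129.54 billion.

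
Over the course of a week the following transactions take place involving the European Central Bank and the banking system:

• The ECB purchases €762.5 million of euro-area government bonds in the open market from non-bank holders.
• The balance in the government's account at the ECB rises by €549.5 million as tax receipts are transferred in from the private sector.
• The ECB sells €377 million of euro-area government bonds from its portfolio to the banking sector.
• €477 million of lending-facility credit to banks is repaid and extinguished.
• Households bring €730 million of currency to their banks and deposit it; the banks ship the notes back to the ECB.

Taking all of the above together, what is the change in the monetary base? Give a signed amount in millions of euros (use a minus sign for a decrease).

-€641 million

Asset purchase (from non-banks) €762.5 million: ECB balance sheet expands → +€762.5M.
Government account inflow €549.5 million: reserves shift to a non-base liability → −€549.5M.
OMO sale (to banks) €377 million: ECB balance sheet contracts → −€377M.
Discount-window repayment €477 million: ECB balance sheet contracts → −€477M.
Currency deposit €730 million: just a shift between currency and reserves — both are base money → 0.
Net: 762.5 − 549.5 − 377 − 477 + 0 = -€641 million.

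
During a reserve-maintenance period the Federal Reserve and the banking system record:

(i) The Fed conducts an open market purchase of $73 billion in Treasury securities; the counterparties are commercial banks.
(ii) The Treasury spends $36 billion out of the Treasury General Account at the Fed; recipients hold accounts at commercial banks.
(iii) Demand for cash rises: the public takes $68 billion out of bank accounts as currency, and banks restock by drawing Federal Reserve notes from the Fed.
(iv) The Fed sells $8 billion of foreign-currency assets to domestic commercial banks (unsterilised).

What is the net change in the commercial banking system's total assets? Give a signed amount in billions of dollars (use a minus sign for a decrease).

-$32 billion

Fed balance sheet:
  Assets:      Securities +$73B, Foreign assets −$8B
  Liabilities: Bank reserves +$33B, Currency in circulation +$68B, Government deposits −$36B
Commercial banking system:
  Assets:      Reserves at CB +$33B, Securities −$73B, Foreign assets +$8B
  Liabilities: Checkable deposits −$32B
Change in total bank assets = -$32 billion.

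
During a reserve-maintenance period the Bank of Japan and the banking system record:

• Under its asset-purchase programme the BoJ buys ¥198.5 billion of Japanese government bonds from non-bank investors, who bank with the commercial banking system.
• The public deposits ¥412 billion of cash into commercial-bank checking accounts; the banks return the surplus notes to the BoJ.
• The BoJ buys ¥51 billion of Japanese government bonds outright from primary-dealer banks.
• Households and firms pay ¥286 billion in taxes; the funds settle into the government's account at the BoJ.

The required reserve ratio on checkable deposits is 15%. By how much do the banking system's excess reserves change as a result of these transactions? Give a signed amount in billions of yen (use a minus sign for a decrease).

Asset purchase (from non-banks) ¥198.5 billion: reserves +¥198.5B, deposits +¥198.5B.
Currency deposit ¥412 billion: reserves +¥412B, deposits +¥412B.
OMO purchase (from banks) ¥51 billion: reserves +¥51B, deposits 0.
Government account inflow ¥286 billion: reserves −¥286B, deposits −¥286B.
Totals: Δreserves = +¥375.5B, Δdeposits = +¥324.5B.
Δrequired reserves = 15% × +¥324.5B = +¥48.675B.
Δexcess reserves = Δreserves − Δrequired = +¥375.5B − (+¥48.675B) = +¥326.825 billion.

+¥326.825 billion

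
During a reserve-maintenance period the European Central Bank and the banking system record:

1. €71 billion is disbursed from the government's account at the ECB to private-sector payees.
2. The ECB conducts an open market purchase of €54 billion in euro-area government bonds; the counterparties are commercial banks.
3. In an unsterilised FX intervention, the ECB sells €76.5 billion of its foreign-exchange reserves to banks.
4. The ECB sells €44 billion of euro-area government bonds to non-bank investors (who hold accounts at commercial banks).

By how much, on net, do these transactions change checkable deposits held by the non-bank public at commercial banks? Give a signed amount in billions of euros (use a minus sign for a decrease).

Government spending €71 billion: non-bank counterparties' bank balances rise → +€71B.
OMO purchase (from banks) €54 billion: the counterparty is a bank, so public deposits are unchanged → 0.
FX sale €76.5 billion: the counterparty is a bank, so public deposits are unchanged → 0.
Asset sale (to non-banks) €44 billion: non-bank counterparties' bank balances fall → −€44B.
Net: 71 + 0 + 0 − 44 = +€27 billion.

+€27 billion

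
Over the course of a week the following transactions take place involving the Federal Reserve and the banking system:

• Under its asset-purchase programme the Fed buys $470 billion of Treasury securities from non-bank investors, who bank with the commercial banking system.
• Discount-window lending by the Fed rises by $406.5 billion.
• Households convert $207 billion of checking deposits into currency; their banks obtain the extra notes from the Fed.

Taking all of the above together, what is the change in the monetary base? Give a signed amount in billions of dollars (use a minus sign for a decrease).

+$876.5 billion

Fed balance sheet:
  Assets:      Securities +$470B, Loans to banks +$406.5B
  Liabilities: Bank reserves +$669.5B, Currency in circulation +$207B
Commercial banking system:
  Assets:      Reserves at CB +$669.5B
  Liabilities: Checkable deposits +$263B, Borrowings from CB +$406.5B
Monetary base = currency + reserves: +$207B + (+$669.5B) = +$876.5 billion.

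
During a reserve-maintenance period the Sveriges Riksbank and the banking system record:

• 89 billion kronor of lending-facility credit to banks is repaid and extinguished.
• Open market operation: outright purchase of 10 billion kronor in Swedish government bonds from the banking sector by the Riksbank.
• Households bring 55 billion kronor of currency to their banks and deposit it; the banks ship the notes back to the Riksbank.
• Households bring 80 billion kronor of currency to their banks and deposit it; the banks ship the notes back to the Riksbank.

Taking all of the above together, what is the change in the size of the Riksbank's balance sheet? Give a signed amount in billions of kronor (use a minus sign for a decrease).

-79 billion

Discount-window repayment 89 billion kronor: a Riksbank asset is shed → −89B.
OMO purchase (from banks) 10 billion kronor: a Riksbank asset is acquired → +10B.
Currency deposit 55 billion kronor: only the composition of liabilities changes → 0.
Currency deposit 80 billion kronor: only the composition of liabilities changes → 0.
Net: −89 + 10 + 0 + 0 = -79 billion.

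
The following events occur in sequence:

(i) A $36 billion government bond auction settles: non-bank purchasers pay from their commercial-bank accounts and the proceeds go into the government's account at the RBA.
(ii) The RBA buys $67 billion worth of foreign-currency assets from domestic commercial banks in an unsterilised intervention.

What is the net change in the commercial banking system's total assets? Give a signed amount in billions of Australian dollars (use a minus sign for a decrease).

-$36 billion

Government account inflow $36 billion: bank balance sheets shrink → −$36B.
FX purchase $67 billion: just an asset swap on bank balance sheets → 0.
Net: −36 + 0 = -$36 billion.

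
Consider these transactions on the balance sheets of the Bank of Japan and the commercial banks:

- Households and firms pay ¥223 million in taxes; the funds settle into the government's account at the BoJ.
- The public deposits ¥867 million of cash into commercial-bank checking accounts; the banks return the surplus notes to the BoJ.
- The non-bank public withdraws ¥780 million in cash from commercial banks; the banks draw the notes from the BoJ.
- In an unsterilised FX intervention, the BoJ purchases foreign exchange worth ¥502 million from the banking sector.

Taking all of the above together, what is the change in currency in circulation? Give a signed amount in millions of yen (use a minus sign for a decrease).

BoJ balance sheet:
  Assets:      Foreign assets +¥502M
  Liabilities: Bank reserves +¥366M, Currency in circulation −¥87M, Government deposits +¥223M
So the change in currency in circulation is -¥87 million.

-¥87 million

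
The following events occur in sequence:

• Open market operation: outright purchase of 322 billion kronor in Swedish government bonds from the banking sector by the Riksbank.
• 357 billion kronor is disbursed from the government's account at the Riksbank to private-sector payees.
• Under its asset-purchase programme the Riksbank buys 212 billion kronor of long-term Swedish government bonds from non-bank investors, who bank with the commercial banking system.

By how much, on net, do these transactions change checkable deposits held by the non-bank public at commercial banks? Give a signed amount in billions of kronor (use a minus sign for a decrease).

OMO purchase (from banks) 322 billion kronor: the counterparty is a bank, so public deposits are unchanged → 0.
Government spending 357 billion kronor: non-bank counterparties' bank balances rise → +357B.
Asset purchase (from non-banks) 212 billion kronor: non-bank counterparties' bank balances rise → +212B.
Net: 0 + 357 + 212 = +569 billion.

+569 billion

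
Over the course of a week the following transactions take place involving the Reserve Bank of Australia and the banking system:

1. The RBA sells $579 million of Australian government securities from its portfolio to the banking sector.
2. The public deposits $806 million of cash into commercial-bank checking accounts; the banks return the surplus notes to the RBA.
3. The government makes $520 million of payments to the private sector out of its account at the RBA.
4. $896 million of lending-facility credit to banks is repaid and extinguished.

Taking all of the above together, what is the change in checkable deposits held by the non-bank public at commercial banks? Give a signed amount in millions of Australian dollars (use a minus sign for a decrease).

+$1326 million

OMO sale (to banks) $579 million: the counterparty is a bank, so public deposits are unchanged → 0.
Currency deposit $806 million: non-bank counterparties' bank balances rise → +$806M.
Government spending $520 million: non-bank counterparties' bank balances rise → +$520M.
Discount-window repayment $896 million: the counterparty is a bank, so public deposits are unchanged → 0.
Net: 0 + 806 + 520 + 0 = +$1326 million.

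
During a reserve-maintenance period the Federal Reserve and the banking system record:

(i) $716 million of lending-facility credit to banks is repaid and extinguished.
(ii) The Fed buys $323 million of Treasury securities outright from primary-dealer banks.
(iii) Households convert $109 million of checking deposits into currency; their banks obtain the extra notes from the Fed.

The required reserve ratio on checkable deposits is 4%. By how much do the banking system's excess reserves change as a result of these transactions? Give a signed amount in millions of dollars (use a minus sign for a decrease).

Discount-window repayment $716 million: reserves −$716M, deposits 0.
OMO purchase (from banks) $323 million: reserves +$323M, deposits 0.
Currency withdrawal $109 million: reserves −$109M, deposits −$109M.
Totals: Δreserves = −$502M, Δdeposits = −$109M.
Δrequired reserves = 4% × −$109M = −$4.36M.
Δexcess reserves = Δreserves − Δrequired = −$502M − (−$4.36M) = -$497.64 million.

-$497.64 million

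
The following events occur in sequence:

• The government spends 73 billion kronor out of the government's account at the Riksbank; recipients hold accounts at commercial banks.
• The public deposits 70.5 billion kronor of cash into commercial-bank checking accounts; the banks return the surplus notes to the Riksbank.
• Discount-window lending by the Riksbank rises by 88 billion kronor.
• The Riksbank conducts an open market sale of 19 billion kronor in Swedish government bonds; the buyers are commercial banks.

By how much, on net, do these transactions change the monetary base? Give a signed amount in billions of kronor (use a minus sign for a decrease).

Government spending 73 billion kronor: a non-base liability converts back to reserves → +73B.
Currency deposit 70.5 billion kronor: just a shift between currency and reserves — both are base money → 0.
Discount-window loan 88 billion kronor: Riksbank balance sheet expands → +88B.
OMO sale (to banks) 19 billion kronor: Riksbank balance sheet contracts → −19B.
Net: 73 + 0 + 88 − 19 = +142 billion.

+142 billion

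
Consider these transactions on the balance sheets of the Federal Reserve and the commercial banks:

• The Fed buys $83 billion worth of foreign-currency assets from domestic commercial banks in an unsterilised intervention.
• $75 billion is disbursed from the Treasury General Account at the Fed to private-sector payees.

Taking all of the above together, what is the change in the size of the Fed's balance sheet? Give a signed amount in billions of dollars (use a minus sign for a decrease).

FX purchase $83 billion: a Fed asset is acquired → +$83B.
Government spending $75 billion: only the composition of liabilities changes → 0.
Net: 83 + 0 = +$83 billion.

+$83 billion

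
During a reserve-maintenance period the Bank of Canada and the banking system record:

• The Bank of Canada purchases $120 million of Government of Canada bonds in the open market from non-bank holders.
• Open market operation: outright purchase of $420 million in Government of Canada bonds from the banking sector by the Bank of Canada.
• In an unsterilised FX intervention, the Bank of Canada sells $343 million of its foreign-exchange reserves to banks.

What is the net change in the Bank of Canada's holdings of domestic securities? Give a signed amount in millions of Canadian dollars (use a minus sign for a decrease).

+$540 million

Bank of Canada balance sheet:
  Assets:      Securities +$540M, Foreign assets −$343M
  Liabilities: Bank reserves +$197M
So the change in the Bank of Canada's holdings of domestic securities is +$540 million.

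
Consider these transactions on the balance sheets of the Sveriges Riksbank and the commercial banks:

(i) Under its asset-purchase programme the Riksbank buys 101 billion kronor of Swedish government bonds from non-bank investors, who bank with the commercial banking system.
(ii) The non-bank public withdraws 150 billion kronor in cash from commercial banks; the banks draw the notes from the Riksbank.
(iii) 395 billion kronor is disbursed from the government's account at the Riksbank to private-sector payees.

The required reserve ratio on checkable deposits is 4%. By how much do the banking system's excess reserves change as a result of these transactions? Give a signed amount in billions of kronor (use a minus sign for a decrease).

Asset purchase (from non-banks) 101 billion kronor: reserves +101B, deposits +101B.
Currency withdrawal 150 billion kronor: reserves −150B, deposits −150B.
Government spending 395 billion kronor: reserves +395B, deposits +395B.
Totals: Δreserves = +346B, Δdeposits = +346B.
Δrequired reserves = 4% × +346B = +13.84B.
Δexcess reserves = Δreserves − Δrequired = +346B − (+13.84B) = +332.16 billion.

+332.16 billion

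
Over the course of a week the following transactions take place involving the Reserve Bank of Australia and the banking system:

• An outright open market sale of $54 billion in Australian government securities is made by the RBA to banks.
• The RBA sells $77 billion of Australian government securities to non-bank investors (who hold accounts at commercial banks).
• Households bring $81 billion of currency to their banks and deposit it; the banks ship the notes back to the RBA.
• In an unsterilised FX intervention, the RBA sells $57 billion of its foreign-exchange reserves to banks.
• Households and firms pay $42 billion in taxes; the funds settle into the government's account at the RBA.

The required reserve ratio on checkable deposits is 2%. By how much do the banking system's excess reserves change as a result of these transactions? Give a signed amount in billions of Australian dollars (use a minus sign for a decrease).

OMO sale (to banks) $54 billion: reserves −$54B, deposits 0.
Asset sale (to non-banks) $77 billion: reserves −$77B, deposits −$77B.
Currency deposit $81 billion: reserves +$81B, deposits +$81B.
FX sale $57 billion: reserves −$57B, deposits 0.
Government account inflow $42 billion: reserves −$42B, deposits −$42B.
Totals: Δreserves = −$149B, Δdeposits = −$38B.
Δrequired reserves = 2% × −$38B = −$0.76B.
Δexcess reserves = Δreserves − Δrequired = −$149B − (−$0.76B) = -$148.24 billion.

-$148.24 billion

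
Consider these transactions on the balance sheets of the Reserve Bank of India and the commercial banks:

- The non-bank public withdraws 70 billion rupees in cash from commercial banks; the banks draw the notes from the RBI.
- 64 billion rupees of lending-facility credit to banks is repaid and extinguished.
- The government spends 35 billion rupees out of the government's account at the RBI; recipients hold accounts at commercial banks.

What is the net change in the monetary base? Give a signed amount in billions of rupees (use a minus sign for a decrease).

-29 billion

Currency withdrawal 70 billion rupees: just a shift between currency and reserves — both are base money → 0.
Discount-window repayment 64 billion rupees: RBI balance sheet contracts → −64B.
Government spending 35 billion rupees: a non-base liability converts back to reserves → +35B.
Net: 0 − 64 + 35 = -29 billion.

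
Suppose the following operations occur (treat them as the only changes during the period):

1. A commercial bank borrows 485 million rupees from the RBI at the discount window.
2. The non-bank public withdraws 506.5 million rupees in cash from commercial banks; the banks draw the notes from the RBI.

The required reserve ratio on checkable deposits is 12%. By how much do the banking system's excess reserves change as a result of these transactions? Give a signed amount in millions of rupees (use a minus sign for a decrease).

Discount-window loan 485 million rupees: reserves +485M, deposits 0.
Currency withdrawal 506.5 million rupees: reserves −506.5M, deposits −506.5M.
Totals: Δreserves = −21.5M, Δdeposits = −506.5M.
Δrequired reserves = 12% × −506.5M = −60.78M.
Δexcess reserves = Δreserves − Δrequired = −21.5M − (−60.78M) = +39.28 million.

+39.28 million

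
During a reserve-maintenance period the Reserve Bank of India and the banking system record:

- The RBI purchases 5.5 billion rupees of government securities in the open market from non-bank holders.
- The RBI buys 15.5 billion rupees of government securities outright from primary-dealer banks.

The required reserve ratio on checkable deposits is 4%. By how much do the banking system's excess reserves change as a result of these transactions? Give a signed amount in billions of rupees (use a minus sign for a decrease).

+20.78 billion

Asset purchase (from non-banks) 5.5 billion rupees: reserves +5.5B, deposits +5.5B.
OMO purchase (from banks) 15.5 billion rupees: reserves +15.5B, deposits 0.
Totals: Δreserves = +21B, Δdeposits = +5.5B.
Δrequired reserves = 4% × +5.5B = +0.22B.
Δexcess reserves = Δreserves − Δrequired = +21B − (+0.22B) = +20.78 billion.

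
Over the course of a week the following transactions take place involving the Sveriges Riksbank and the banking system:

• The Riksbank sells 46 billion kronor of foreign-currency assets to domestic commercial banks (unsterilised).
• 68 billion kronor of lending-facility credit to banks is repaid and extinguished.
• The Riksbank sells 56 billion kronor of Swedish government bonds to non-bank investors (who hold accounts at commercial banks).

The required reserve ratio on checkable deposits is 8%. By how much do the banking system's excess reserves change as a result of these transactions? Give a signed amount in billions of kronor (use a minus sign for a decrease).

FX sale 46 billion kronor: reserves −46B, deposits 0.
Discount-window repayment 68 billion kronor: reserves −68B, deposits 0.
Asset sale (to non-banks) 56 billion kronor: reserves −56B, deposits −56B.
Totals: Δreserves = −170B, Δdeposits = −56B.
Δrequired reserves = 8% × −56B = −4.48B.
Δexcess reserves = Δreserves − Δrequired = −170B − (−4.48B) = -165.52 billion.

-165.52 billion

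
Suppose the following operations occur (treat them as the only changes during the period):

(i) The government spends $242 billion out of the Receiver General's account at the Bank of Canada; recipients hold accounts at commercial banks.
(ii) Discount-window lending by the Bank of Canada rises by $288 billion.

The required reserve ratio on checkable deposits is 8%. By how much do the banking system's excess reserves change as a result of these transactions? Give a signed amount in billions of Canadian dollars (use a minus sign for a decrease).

+$510.64 billion

Government spending $242 billion: reserves +$242B, deposits +$242B.
Discount-window loan $288 billion: reserves +$288B, deposits 0.
Totals: Δreserves = +$530B, Δdeposits = +$242B.
Δrequired reserves = 8% × +$242B = +$19.36B.
Δexcess reserves = Δreserves − Δrequired = +$530B − (+$19.36B) = +$510.64 billion.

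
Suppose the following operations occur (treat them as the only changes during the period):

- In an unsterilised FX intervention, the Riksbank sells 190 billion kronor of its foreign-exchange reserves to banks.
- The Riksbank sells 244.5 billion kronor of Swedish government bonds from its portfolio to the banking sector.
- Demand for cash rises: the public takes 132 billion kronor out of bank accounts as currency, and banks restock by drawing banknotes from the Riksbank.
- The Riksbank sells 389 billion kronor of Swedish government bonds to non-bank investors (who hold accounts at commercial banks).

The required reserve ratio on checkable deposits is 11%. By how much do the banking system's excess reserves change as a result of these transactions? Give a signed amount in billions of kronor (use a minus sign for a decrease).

FX sale 190 billion kronor: reserves −190B, deposits 0.
OMO sale (to banks) 244.5 billion kronor: reserves −244.5B, deposits 0.
Currency withdrawal 132 billion kronor: reserves −132B, deposits −132B.
Asset sale (to non-banks) 389 billion kronor: reserves −389B, deposits −389B.
Totals: Δreserves = −955.5B, Δdeposits = −521B.
Δrequired reserves = 11% × −521B = −57.31B.
Δexcess reserves = Δreserves − Δrequired = −955.5B − (−57.31B) = -898.19 billion.

-898.19 billion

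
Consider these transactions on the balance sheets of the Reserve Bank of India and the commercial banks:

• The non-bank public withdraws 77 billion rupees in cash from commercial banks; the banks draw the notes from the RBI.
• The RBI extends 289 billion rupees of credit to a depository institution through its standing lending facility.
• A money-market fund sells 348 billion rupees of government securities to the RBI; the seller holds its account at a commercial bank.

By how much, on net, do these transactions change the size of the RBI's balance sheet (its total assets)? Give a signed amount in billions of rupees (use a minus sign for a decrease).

+637 billion

Currency withdrawal 77 billion rupees: only the composition of liabilities changes → 0.
Discount-window loan 289 billion rupees: an RBI asset is acquired → +289B.
Asset purchase (from non-banks) 348 billion rupees: an RBI asset is acquired → +348B.
Net: 0 + 289 + 348 = +637 billion.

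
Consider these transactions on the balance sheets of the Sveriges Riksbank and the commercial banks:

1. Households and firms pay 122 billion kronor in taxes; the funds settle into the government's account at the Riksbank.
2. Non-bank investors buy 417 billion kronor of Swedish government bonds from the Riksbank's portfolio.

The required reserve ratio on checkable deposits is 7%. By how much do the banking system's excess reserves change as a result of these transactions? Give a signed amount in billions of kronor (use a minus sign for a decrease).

-501.27 billion

Government account inflow 122 billion kronor: reserves −122B, deposits −122B.
Asset sale (to non-banks) 417 billion kronor: reserves −417B, deposits −417B.
Totals: Δreserves = −539B, Δdeposits = −539B.
Δrequired reserves = 7% × −539B = −37.73B.
Δexcess reserves = Δreserves − Δrequired = −539B − (−37.73B) = -501.27 billion.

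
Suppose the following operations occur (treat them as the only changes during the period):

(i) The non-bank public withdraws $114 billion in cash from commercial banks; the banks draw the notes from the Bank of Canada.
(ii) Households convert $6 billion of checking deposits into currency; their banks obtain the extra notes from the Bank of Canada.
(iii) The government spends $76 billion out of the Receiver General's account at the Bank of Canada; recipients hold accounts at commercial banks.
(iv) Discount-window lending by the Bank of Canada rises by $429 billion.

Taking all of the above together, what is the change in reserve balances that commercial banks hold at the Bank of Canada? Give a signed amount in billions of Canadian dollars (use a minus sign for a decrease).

Currency withdrawal $114 billion: banks swap reserves for currency → −$114B.
Currency withdrawal $6 billion: banks swap reserves for currency → −$6B.
Government spending $76 billion: government payments flow into bank reserve accounts → +$76B.
Discount-window loan $429 billion: the loan is credited to the bank's reserve account → +$429B.
Net: −114 − 6 + 76 + 429 = +$385 billion.

+$385 billion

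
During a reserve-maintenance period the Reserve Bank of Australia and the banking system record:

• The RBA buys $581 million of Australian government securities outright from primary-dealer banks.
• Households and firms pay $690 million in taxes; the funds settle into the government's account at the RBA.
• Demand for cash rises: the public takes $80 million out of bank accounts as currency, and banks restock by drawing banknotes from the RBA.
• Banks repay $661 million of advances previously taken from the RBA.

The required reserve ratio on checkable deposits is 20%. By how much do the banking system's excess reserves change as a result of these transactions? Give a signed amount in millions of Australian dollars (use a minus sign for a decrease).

-$696 million

OMO purchase (from banks) $581 million: reserves +$581M, deposits 0.
Government account inflow $690 million: reserves −$690M, deposits −$690M.
Currency withdrawal $80 million: reserves −$80M, deposits −$80M.
Discount-window repayment $661 million: reserves −$661M, deposits 0.
Totals: Δreserves = −$850M, Δdeposits = −$770M.
Δrequired reserves = 20% × −$770M = −$154M.
Δexcess reserves = Δreserves − Δrequired = −$850M − (−$154M) = -$696 million.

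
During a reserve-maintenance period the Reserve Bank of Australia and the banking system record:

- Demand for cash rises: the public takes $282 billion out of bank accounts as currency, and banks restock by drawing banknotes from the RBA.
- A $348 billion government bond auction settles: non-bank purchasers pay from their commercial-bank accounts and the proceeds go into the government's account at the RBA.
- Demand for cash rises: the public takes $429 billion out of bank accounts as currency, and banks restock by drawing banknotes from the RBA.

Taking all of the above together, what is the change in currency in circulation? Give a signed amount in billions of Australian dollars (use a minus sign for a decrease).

+$711 billion

Currency withdrawal $282 billion: notes leave the central bank → +$282B.
Government account inflow $348 billion: no currency enters or leaves circulation → 0.
Currency withdrawal $429 billion: notes leave the central bank → +$429B.
Net: 282 + 0 + 429 = +$711 billion.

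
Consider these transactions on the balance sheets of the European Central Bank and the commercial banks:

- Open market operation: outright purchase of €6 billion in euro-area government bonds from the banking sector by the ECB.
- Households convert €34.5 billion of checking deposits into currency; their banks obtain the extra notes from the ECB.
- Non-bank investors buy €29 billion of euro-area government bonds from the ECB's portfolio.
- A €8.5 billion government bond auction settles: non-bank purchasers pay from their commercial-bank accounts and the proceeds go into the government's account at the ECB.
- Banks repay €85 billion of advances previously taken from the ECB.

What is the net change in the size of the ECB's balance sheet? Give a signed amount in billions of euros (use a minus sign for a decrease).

-€108 billion

ECB balance sheet:
  Assets:      Securities −€23B, Loans to banks −€85B
  Liabilities: Bank reserves −€151B, Currency in circulation +€34.5B, Government deposits +€8.5B
Change in total ECB assets = -€108 billion.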